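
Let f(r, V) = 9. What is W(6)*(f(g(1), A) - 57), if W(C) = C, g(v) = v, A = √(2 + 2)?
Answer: -288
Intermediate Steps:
A = 2 (A = √4 = 2)
W(6)*(f(g(1), A) - 57) = 6*(9 - 57) = 6*(-48) = -288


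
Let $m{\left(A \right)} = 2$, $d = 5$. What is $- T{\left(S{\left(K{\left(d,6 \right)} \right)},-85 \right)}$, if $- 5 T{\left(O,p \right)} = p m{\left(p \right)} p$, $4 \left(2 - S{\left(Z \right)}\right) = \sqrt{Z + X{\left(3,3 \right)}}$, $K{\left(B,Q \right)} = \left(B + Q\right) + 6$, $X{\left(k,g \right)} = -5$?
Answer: $2890$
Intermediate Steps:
$K{\left(B,Q \right)} = 6 + B + Q$
$S{\left(Z \right)} = 2 - \frac{\sqrt{-5 + Z}}{4}$ ($S{\left(Z \right)} = 2 - \frac{\sqrt{Z - 5}}{4} = 2 - \frac{\sqrt{-5 + Z}}{4}$)
$T{\left(O,p \right)} = - \frac{2 p^{2}}{5}$ ($T{\left(O,p \right)} = - \frac{p 2 p}{5} = - \frac{2 p p}{5} = - \frac{2 p^{2}}{5}$)
$- T{\left(S{\left(K{\left(d,6 \right)} \right)},-85 \right)} = - \frac{\left(-2\right) \left(-85\right)^{2}}{5} = - \frac{\left(-2\right) 7225}{5} = \left(-1\right) \left(-2890\right) = 2890$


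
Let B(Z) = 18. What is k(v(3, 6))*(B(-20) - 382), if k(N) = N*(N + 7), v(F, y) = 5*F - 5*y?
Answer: -43680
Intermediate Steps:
v(F, y) = -5*y + 5*F
k(N) = N*(7 + N)
k(v(3, 6))*(B(-20) - 382) = ((-5*6 + 5*3)*(7 + (-5*6 + 5*3)))*(18 - 382) = ((-30 + 15)*(7 + (-30 + 15)))*(-364) = -15*(7 - 15)*(-364) = -15*(-8)*(-364) = 120*(-364) = -43680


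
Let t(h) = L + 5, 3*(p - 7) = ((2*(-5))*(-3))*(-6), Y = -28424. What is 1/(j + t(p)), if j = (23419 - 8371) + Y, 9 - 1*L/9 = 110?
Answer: -1/14280 ≈ -7.0028e-5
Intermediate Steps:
L = -909 (L = 81 - 9*110 = 81 - 990 = -909)
p = -53 (p = 7 + (((2*(-5))*(-3))*(-6))/3 = 7 + (-10*(-3)*(-6))/3 = 7 + (30*(-6))/3 = 7 + (⅓)*(-180) = 7 - 60 = -53)
t(h) = -904 (t(h) = -909 + 5 = -904)
j = -13376 (j = (23419 - 8371) - 28424 = 15048 - 28424 = -13376)
1/(j + t(p)) = 1/(-13376 - 904) = 1/(-14280) = -1/14280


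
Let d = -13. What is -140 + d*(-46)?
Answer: 458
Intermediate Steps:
-140 + d*(-46) = -140 - 13*(-46) = -140 + 598 = 458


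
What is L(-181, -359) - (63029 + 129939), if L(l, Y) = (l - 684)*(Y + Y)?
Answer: 428102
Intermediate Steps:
L(l, Y) = 2*Y*(-684 + l) (L(l, Y) = (-684 + l)*(2*Y) = 2*Y*(-684 + l))
L(-181, -359) - (63029 + 129939) = 2*(-359)*(-684 - 181) - (63029 + 129939) = 2*(-359)*(-865) - 1*192968 = 621070 - 192968 = 428102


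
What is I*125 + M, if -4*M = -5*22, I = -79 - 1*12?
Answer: -22695/2 ≈ -11348.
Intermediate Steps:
I = -91 (I = -79 - 12 = -91)
M = 55/2 (M = -(-5)*22/4 = -¼*(-110) = 55/2 ≈ 27.500)
I*125 + M = -91*125 + 55/2 = -11375 + 55/2 = -22695/2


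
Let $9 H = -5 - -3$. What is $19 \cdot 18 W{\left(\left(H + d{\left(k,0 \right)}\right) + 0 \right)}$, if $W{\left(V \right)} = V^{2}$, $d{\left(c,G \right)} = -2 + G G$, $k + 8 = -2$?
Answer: $\frac{15200}{9} \approx 1688.9$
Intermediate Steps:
$H = - \frac{2}{9}$ ($H = \frac{-5 - -3}{9} = \frac{-5 + 3}{9} = \frac{1}{9} \left(-2\right) = - \frac{2}{9} \approx -0.22222$)
$k = -10$ ($k = -8 - 2 = -10$)
$d{\left(c,G \right)} = -2 + G^{2}$
$19 \cdot 18 W{\left(\left(H + d{\left(k,0 \right)}\right) + 0 \right)} = 19 \cdot 18 \left(\left(- \frac{2}{9} - \left(2 - 0^{2}\right)\right) + 0\right)^{2} = 342 \left(\left(- \frac{2}{9} + \left(-2 + 0\right)\right) + 0\right)^{2} = 342 \left(\left(- \frac{2}{9} - 2\right) + 0\right)^{2} = 342 \left(- \frac{20}{9} + 0\right)^{2} = 342 \left(- \frac{20}{9}\right)^{2} = 342 \cdot \frac{400}{81} = \frac{15200}{9}$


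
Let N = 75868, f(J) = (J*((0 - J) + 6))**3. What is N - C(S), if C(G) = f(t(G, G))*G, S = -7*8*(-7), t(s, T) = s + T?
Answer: 88955549351954163804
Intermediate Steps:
t(s, T) = T + s
f(J) = J**3*(6 - J)**3 (f(J) = (J*(-J + 6))**3 = (J*(6 - J))**3 = J**3*(6 - J)**3)
S = 392 (S = -56*(-7) = 392)
C(G) = -8*G**4*(-6 + 2*G)**3 (C(G) = (-(G + G)**3*(-6 + (G + G))**3)*G = (-(2*G)**3*(-6 + 2*G)**3)*G = (-8*G**3*(-6 + 2*G)**3)*G = -8*G**4*(-6 + 2*G)**3)
N - C(S) = 75868 - (-64)*392**4*(-3 + 392)**3 = 75868 - (-64)*23612624896*389**3 = 75868 - (-64)*23612624896*58863869 = 75868 - 1*(-88955549351954087936) = 75868 + 88955549351954087936 = 88955549351954163804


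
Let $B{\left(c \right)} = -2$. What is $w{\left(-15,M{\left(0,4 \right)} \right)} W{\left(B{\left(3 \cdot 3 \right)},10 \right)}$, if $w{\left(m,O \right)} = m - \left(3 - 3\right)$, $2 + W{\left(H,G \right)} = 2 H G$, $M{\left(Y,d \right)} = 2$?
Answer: $630$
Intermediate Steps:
$W{\left(H,G \right)} = -2 + 2 G H$ ($W{\left(H,G \right)} = -2 + 2 H G = -2 + 2 G H$)
$w{\left(m,O \right)} = m$ ($w{\left(m,O \right)} = m - \left(3 - 3\right) = m - 0 = m + 0 = m$)
$w{\left(-15,M{\left(0,4 \right)} \right)} W{\left(B{\left(3 \cdot 3 \right)},10 \right)} = - 15 \left(-2 + 2 \cdot 10 \left(-2\right)\right) = - 15 \left(-2 - 40\right) = \left(-15\right) \left(-42\right) = 630$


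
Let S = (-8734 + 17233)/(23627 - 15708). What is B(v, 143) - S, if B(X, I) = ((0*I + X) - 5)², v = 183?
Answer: 250897097/7919 ≈ 31683.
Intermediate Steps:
S = 8499/7919 ≈ 1.0732
B(X, I) = (-5 + X)² (B(X, I) = ((0 + X) - 5)² = (X - 5)² = (-5 + X)²)
B(v, 143) - S = (-5 + 183)² - 1*8499/7919 = 178² - 8499/7919 = 31684 - 8499/7919 = 250897097/7919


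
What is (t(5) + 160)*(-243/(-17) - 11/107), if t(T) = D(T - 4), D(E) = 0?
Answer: 4130240/1819 ≈ 2270.6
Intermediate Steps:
t(T) = 0
(t(5) + 160)*(-243/(-17) - 11/107) = (0 + 160)*(-243/(-17) - 11/107) = 160*(-243*(-1/17) - 11*1/107) = 160*(243/17 - 11/107) = 160*(25814/1819) = 4130240/1819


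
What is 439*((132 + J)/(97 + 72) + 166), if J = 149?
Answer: 12439065/169 ≈ 73604.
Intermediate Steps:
439*((132 + J)/(97 + 72) + 166) = 439*((132 + 149)/(97 + 72) + 166) = 439*(281/169 + 166) = 439*(28335/169) = 12439065/169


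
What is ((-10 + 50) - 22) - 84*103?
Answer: -8634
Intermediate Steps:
((-10 + 50) - 22) - 84*103 = (40 - 22) - 8652 = 18 - 8652 = -8634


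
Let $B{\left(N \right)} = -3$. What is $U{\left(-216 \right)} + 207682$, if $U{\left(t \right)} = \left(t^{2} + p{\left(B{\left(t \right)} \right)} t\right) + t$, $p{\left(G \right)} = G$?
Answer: $254770$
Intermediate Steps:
$U{\left(t \right)} = t^{2} - 2 t$ ($U{\left(t \right)} = \left(t^{2} - 3 t\right) + t = t^{2} - 2 t$)
$U{\left(-216 \right)} + 207682 = - 216 \left(-2 - 216\right) + 207682 = \left(-216\right) \left(-218\right) + 207682 = 47088 + 207682 = 254770$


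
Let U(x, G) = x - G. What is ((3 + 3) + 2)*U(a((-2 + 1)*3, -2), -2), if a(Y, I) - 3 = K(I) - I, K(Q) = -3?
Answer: 32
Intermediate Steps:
a(Y, I) = -I (a(Y, I) = 3 + (-3 - I) = -I)
((3 + 3) + 2)*U(a((-2 + 1)*3, -2), -2) = ((3 + 3) + 2)*(-1*(-2) - 1*(-2)) = (6 + 2)*(2 + 2) = 8*4 = 32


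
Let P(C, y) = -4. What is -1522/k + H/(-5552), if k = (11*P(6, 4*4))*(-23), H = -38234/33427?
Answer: -35303033835/23476718056 ≈ -1.5037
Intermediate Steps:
H = -38234/33427 (H = -38234*1/33427 = -38234/33427 ≈ -1.1438)
k = 1012 (k = (11*(-4))*(-23) = -44*(-23) = 1012)
-1522/k + H/(-5552) = -1522/1012 - 38234/33427/(-5552) = -1522*1/1012 - 38234/33427*(-1/5552) = -761/506 + 19117/92793352 = -35303033835/23476718056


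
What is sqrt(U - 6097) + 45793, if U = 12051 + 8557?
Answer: 45793 + sqrt(14511) ≈ 45913.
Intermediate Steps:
U = 20608
sqrt(U - 6097) + 45793 = sqrt(20608 - 6097) + 45793 = sqrt(14511) + 45793 = 45793 + sqrt(14511)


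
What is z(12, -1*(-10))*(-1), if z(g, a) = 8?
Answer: -8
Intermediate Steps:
z(12, -1*(-10))*(-1) = 8*(-1) = -8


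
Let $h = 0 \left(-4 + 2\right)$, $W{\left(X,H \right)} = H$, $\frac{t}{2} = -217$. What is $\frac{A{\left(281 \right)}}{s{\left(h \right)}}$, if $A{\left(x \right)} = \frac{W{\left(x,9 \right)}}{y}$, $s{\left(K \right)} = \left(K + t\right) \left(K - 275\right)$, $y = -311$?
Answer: $- \frac{9}{37117850} \approx -2.4247 \cdot 10^{-7}$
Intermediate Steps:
$t = -434$ ($t = 2 \left(-217\right) = -434$)
$h = 0$ ($h = 0 \left(-2\right) = 0$)
$s{\left(K \right)} = \left(-434 + K\right) \left(-275 + K\right)$ ($s{\left(K \right)} = \left(K - 434\right) \left(K - 275\right) = \left(-434 + K\right) \left(-275 + K\right)$)
$A{\left(x \right)} = - \frac{9}{311}$ ($A{\left(x \right)} = \frac{9}{-311} = 9 \left(- \frac{1}{311}\right) = - \frac{9}{311}$)
$\frac{A{\left(281 \right)}}{s{\left(h \right)}} = - \frac{9}{311 \left(119350 + 0^{2} - 0\right)} = - \frac{9}{311 \left(119350 + 0 + 0\right)} = - \frac{9}{311 \cdot 119350} = \left(- \frac{9}{311}\right) \frac{1}{119350} = - \frac{9}{37117850}$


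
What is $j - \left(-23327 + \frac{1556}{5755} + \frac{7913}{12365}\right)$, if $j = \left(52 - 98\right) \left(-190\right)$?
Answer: $\frac{456368275854}{14232115} \approx 32066.0$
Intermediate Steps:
$j = 8740$ ($j = \left(-46\right) \left(-190\right) = 8740$)
$j - \left(-23327 + \frac{1556}{5755} + \frac{7913}{12365}\right) = 8740 - \left(-23327 + \frac{1556}{5755} + \frac{7913}{12365}\right) = 8740 + \left(23327 - \left(\frac{7913}{12365} + \frac{1556}{5755}\right)\right) = 8740 + \left(23327 - \frac{12955851}{14232115}\right) = 8740 + \frac{331979590754}{14232115} = \frac{456368275854}{14232115}$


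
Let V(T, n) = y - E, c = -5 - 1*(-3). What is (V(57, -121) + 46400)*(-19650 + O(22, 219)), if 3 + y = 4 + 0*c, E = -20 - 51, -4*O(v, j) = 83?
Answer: -914139094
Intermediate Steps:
O(v, j) = -83/4 (O(v, j) = -1/4*83 = -83/4)
E = -71
c = -2 (c = -5 + 3 = -2)
y = 1 (y = -3 + (4 + 0*(-2)) = -3 + (4 + 0) = -3 + 4 = 1)
V(T, n) = 72 (V(T, n) = 1 - 1*(-71) = 1 + 71 = 72)
(V(57, -121) + 46400)*(-19650 + O(22, 219)) = (72 + 46400)*(-19650 - 83/4) = 46472*(-78683/4) = -914139094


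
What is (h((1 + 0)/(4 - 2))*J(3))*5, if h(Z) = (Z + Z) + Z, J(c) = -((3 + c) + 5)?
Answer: -165/2 ≈ -82.500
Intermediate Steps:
J(c) = -8 - c (J(c) = -(8 + c) = -8 - c)
h(Z) = 3*Z (h(Z) = 2*Z + Z = 3*Z)
(h((1 + 0)/(4 - 2))*J(3))*5 = ((3*((1 + 0)/(4 - 2)))*(-8 - 1*3))*5 = ((3*(1/2))*(-8 - 3))*5 = ((3*(1*(1/2)))*(-11))*5 = ((3*(1/2))*(-11))*5 = ((3/2)*(-11))*5 = -33/2*5 = -165/2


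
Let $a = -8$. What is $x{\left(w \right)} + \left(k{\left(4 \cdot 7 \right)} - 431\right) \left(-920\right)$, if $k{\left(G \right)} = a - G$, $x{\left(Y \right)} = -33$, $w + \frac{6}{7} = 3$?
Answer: $429607$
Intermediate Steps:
$w = \frac{15}{7}$ ($w = - \frac{6}{7} + 3 = \frac{15}{7} \approx 2.1429$)
$k{\left(G \right)} = -8 - G$
$x{\left(w \right)} + \left(k{\left(4 \cdot 7 \right)} - 431\right) \left(-920\right) = -33 + \left(\left(-8 - 4 \cdot 7\right) - 431\right) \left(-920\right) = -33 + \left(\left(-8 - 28\right) - 431\right) \left(-920\right) = -33 + \left(-36 - 431\right) \left(-920\right) = -33 - -429640 = -33 + 429640 = 429607$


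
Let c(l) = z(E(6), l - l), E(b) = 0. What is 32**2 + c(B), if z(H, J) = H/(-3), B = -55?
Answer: 1024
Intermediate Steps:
z(H, J) = -H/3 (z(H, J) = H*(-1/3) = -H/3)
c(l) = 0 (c(l) = -1/3*0 = 0)
32**2 + c(B) = 32**2 + 0 = 1024 + 0 = 1024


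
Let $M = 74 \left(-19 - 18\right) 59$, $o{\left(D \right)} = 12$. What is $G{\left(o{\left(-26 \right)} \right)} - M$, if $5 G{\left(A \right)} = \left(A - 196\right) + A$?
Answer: $\frac{807538}{5} \approx 1.6151 \cdot 10^{5}$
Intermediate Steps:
$G{\left(A \right)} = - \frac{196}{5} + \frac{2 A}{5}$ ($G{\left(A \right)} = \frac{\left(A - 196\right) + A}{5} = \frac{\left(-196 + A\right) + A}{5} = \frac{-196 + 2 A}{5} = - \frac{196}{5} + \frac{2 A}{5}$)
$M = -161542$ ($M = 74 \left(-37\right) 59 = \left(-2738\right) 59 = -161542$)
$G{\left(o{\left(-26 \right)} \right)} - M = \left(- \frac{196}{5} + \frac{2}{5} \cdot 12\right) - -161542 = \left(- \frac{196}{5} + \frac{24}{5}\right) + 161542 = - \frac{172}{5} + 161542 = \frac{807538}{5}$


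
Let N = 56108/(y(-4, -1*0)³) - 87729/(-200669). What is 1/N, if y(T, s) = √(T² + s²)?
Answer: 3210704/2816187727 ≈ 0.0011401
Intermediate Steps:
N = 2816187727/3210704 (N = 56108/((√((-4)² + (-1*0)²))³) - 87729/(-200669) = 56108/((√(16 + 0²))³) - 87729*(-1/200669) = 56108/((√(16 + 0))³) + 87729/200669 = 56108/((√16)³) + 87729/200669 = 56108/(4³) + 87729/200669 = 56108/64 + 87729/200669 = 56108*(1/64) + 87729/200669 = 14027/16 + 87729/200669 = 2816187727/3210704 ≈ 877.13)
1/N = 1/(2816187727/3210704) = 3210704/2816187727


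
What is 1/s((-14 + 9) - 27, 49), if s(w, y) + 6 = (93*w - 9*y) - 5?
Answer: -1/3428 ≈ -0.00029172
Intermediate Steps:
s(w, y) = -11 - 9*y + 93*w (s(w, y) = -6 + ((93*w - 9*y) - 5) = -6 + ((-9*y + 93*w) - 5) = -6 + (-5 - 9*y + 93*w) = -11 - 9*y + 93*w)
1/s((-14 + 9) - 27, 49) = 1/(-11 - 9*49 + 93*((-14 + 9) - 27)) = 1/(-11 - 441 + 93*(-5 - 27)) = 1/(-11 - 441 + 93*(-32)) = 1/(-11 - 441 - 2976) = 1/(-3428) = -1/3428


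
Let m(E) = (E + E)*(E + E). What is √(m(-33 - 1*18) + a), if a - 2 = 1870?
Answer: 6*√341 ≈ 110.80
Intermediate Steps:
a = 1872 (a = 2 + 1870 = 1872)
m(E) = 4*E² (m(E) = (2*E)*(2*E) = 4*E²)
√(m(-33 - 1*18) + a) = √(4*(-33 - 1*18)² + 1872) = √(4*(-33 - 18)² + 1872) = √(4*(-51)² + 1872) = √(4*2601 + 1872) = √(10404 + 1872) = √12276 = 6*√341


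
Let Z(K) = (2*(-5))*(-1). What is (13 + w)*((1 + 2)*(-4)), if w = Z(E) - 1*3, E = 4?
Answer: -240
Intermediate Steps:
Z(K) = 10 (Z(K) = -10*(-1) = 10)
w = 7 (w = 10 - 1*3 = 10 - 3 = 7)
(13 + w)*((1 + 2)*(-4)) = (13 + 7)*((1 + 2)*(-4)) = 20*(3*(-4)) = 20*(-12) = -240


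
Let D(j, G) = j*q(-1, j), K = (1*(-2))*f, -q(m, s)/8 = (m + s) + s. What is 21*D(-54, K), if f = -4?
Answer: -988848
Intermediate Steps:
q(m, s) = -16*s - 8*m (q(m, s) = -8*((m + s) + s) = -8*(m + 2*s) = -16*s - 8*m)
K = 8 (K = (1*(-2))*(-4) = -2*(-4) = 8)
D(j, G) = j*(8 - 16*j) (D(j, G) = j*(-16*j - 8*(-1)) = j*(-16*j + 8) = j*(8 - 16*j))
21*D(-54, K) = 21*(8*(-54)*(1 - 2*(-54))) = 21*(8*(-54)*(1 + 108)) = 21*(8*(-54)*109) = 21*(-47088) = -988848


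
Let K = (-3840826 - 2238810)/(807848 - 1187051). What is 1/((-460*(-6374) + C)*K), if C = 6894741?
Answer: 379203/59743251531716 ≈ 6.3472e-9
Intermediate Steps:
K = 6079636/379203 (K = -6079636/(-379203) = -6079636*(-1/379203) = 6079636/379203 ≈ 16.033)
1/((-460*(-6374) + C)*K) = 1/((-460*(-6374) + 6894741)*(6079636/379203)) = (379203/6079636)/(2932040 + 6894741) = (379203/6079636)/9826781 = (1/9826781)*(379203/6079636) = 379203/59743251531716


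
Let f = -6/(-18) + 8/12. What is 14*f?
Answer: 14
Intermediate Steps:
f = 1 (f = -6*(-1/18) + 8*(1/12) = 1/3 + 2/3 = 1)
14*f = 14*1 = 14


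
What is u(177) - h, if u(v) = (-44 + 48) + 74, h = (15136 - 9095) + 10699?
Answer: -16662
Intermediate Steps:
h = 16740 (h = 6041 + 10699 = 16740)
u(v) = 78 (u(v) = 4 + 74 = 78)
u(177) - h = 78 - 1*16740 = 78 - 16740 = -16662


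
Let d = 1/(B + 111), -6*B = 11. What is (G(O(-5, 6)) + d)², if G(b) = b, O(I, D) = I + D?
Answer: 436921/429025 ≈ 1.0184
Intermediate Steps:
B = -11/6 (B = -⅙*11 = -11/6 ≈ -1.8333)
O(I, D) = D + I
d = 6/655 (d = 1/(-11/6 + 111) = 1/(655/6) = 6/655 ≈ 0.0091603)
(G(O(-5, 6)) + d)² = ((6 - 5) + 6/655)² = (1 + 6/655)² = (661/655)² = 436921/429025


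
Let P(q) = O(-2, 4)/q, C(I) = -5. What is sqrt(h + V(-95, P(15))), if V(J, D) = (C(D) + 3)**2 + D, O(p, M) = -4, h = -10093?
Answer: I*sqrt(2270085)/15 ≈ 100.45*I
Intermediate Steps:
P(q) = -4/q
V(J, D) = 4 + D (V(J, D) = (-5 + 3)**2 + D = (-2)**2 + D = 4 + D)
sqrt(h + V(-95, P(15))) = sqrt(-10093 + (4 - 4/15)) = sqrt(-10093 + 56/15) = sqrt(-151339/15) = I*sqrt(2270085)/15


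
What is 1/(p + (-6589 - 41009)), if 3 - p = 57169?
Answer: -1/104764 ≈ -9.5453e-6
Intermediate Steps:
p = -57166 (p = 3 - 1*57169 = 3 - 57169 = -57166)
1/(p + (-6589 - 41009)) = 1/(-57166 + (-6589 - 41009)) = 1/(-57166 - 47598) = 1/(-104764) = -1/104764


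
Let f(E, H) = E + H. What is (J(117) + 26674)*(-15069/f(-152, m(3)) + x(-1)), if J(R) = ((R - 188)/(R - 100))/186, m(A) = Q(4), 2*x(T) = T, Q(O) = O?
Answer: 1264725039415/467976 ≈ 2.7025e+6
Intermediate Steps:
x(T) = T/2
m(A) = 4
J(R) = (-188 + R)/(186*(-100 + R)) (J(R) = ((-188 + R)/(-100 + R))*(1/186) = (-188 + R)/(186*(-100 + R)))
(J(117) + 26674)*(-15069/f(-152, m(3)) + x(-1)) = ((-188 + 117)/(186*(-100 + 117)) + 26674)*(-15069/(-152 + 4) + (1/2)*(-1)) = ((1/186)*(-71)/17 + 26674)*(-15069/(-148) - 1/2) = ((1/186)*(1/17)*(-71) + 26674)*(-15069*(-1/148) - 1/2) = (-71/3162 + 26674)*(15069/148 - 1/2) = (84343117/3162)*(14995/148) = 1264725039415/467976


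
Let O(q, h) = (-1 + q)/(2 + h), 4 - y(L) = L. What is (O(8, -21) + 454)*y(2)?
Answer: 17238/19 ≈ 907.26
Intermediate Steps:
y(L) = 4 - L
O(q, h) = (-1 + q)/(2 + h)
(O(8, -21) + 454)*y(2) = ((-1 + 8)/(2 - 21) + 454)*(4 - 1*2) = (7/(-19) + 454)*(4 - 2) = (-1/19*7 + 454)*2 = (-7/19 + 454)*2 = (8619/19)*2 = 17238/19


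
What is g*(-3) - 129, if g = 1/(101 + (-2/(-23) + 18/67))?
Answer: -6717668/52063 ≈ -129.03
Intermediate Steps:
g = 1541/156189 (g = 1/(101 + (-2*(-1/23) + 18*(1/67))) = 1/(101 + (2/23 + 18/67)) = 1/(101 + 548/1541) = 1/(156189/1541) = 1541/156189 ≈ 0.0098663)
g*(-3) - 129 = (1541/156189)*(-3) - 129 = -1541/52063 - 129 = -6717668/52063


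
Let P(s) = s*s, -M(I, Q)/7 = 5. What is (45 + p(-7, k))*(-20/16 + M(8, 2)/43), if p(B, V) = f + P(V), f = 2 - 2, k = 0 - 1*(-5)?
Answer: -12425/86 ≈ -144.48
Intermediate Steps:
M(I, Q) = -35 (M(I, Q) = -7*5 = -35)
P(s) = s²
k = 5 (k = 0 + 5 = 5)
f = 0
p(B, V) = V² (p(B, V) = 0 + V² = V²)
(45 + p(-7, k))*(-20/16 + M(8, 2)/43) = (45 + 5²)*(-20/16 - 35/43) = (45 + 25)*(-20*1/16 - 35*1/43) = 70*(-5/4 - 35/43) = 70*(-355/172) = -12425/86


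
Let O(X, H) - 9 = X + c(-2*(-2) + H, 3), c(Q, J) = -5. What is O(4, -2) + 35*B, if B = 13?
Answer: 463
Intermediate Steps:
O(X, H) = 4 + X (O(X, H) = 9 + (X - 5) = 9 + (-5 + X) = 4 + X)
O(4, -2) + 35*B = (4 + 4) + 35*13 = 8 + 455 = 463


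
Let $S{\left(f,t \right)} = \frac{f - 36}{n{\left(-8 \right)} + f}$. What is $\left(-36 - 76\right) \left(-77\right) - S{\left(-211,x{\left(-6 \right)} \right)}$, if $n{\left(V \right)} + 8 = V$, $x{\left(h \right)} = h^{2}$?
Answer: $\frac{1957401}{227} \approx 8622.9$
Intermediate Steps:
$n{\left(V \right)} = -8 + V$
$S{\left(f,t \right)} = \frac{-36 + f}{-16 + f}$ ($S{\left(f,t \right)} = \frac{f - 36}{\left(-8 - 8\right) + f} = \frac{-36 + f}{-16 + f}$)
$\left(-36 - 76\right) \left(-77\right) - S{\left(-211,x{\left(-6 \right)} \right)} = \left(-36 - 76\right) \left(-77\right) - \frac{-36 - 211}{-16 - 211} = \left(-112\right) \left(-77\right) - \frac{1}{-227} \left(-247\right) = 8624 - \left(- \frac{1}{227}\right) \left(-247\right) = 8624 - \frac{247}{227} = \frac{1957401}{227}$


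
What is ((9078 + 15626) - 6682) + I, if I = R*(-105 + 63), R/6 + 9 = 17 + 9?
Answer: 13738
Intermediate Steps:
R = 102 (R = -54 + 6*(17 + 9) = -54 + 6*26 = -54 + 156 = 102)
I = -4284 (I = 102*(-105 + 63) = 102*(-42) = -4284)
((9078 + 15626) - 6682) + I = ((9078 + 15626) - 6682) - 4284 = (24704 - 6682) - 4284 = 18022 - 4284 = 13738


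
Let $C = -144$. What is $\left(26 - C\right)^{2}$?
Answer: $28900$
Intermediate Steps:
$\left(26 - C\right)^{2} = \left(26 - -144\right)^{2} = \left(26 + 144\right)^{2} = 170^{2} = 28900$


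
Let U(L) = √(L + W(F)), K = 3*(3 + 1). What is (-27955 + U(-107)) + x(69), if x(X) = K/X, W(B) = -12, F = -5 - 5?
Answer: -642961/23 + I*√119 ≈ -27955.0 + 10.909*I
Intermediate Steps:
F = -10
K = 12 (K = 3*4 = 12)
U(L) = √(-12 + L) (U(L) = √(L - 12) = √(-12 + L))
x(X) = 12/X
(-27955 + U(-107)) + x(69) = (-27955 + √(-12 - 107)) + 12/69 = (-27955 + √(-119)) + 12*(1/69) = (-27955 + I*√119) + 4/23 = -642961/23 + I*√119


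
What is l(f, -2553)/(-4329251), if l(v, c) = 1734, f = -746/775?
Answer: -1734/4329251 ≈ -0.00040053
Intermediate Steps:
f = -746/775 (f = -746*1/775 = -746/775 ≈ -0.96258)
l(f, -2553)/(-4329251) = 1734/(-4329251) = 1734*(-1/4329251) = -1734/4329251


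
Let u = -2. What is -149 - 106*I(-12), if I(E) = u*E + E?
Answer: -1421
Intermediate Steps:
I(E) = -E (I(E) = -2*E + E = -E)
-149 - 106*I(-12) = -149 - (-106)*(-12) = -149 - 106*12 = -149 - 1272 = -1421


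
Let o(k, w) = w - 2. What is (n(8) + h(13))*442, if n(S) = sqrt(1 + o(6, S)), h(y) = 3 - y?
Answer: -4420 + 442*sqrt(7) ≈ -3250.6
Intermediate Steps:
o(k, w) = -2 + w
n(S) = sqrt(-1 + S) (n(S) = sqrt(1 + (-2 + S)) = sqrt(-1 + S))
(n(8) + h(13))*442 = (sqrt(-1 + 8) + (3 - 1*13))*442 = (sqrt(7) + (3 - 13))*442 = (sqrt(7) - 10)*442 = (-10 + sqrt(7))*442 = -4420 + 442*sqrt(7)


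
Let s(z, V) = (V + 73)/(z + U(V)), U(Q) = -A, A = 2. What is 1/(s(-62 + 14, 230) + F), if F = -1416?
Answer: -50/71103 ≈ -0.00070321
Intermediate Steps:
U(Q) = -2 (U(Q) = -1*2 = -2)
s(z, V) = (73 + V)/(-2 + z) (s(z, V) = (V + 73)/(z - 2) = (73 + V)/(-2 + z))
1/(s(-62 + 14, 230) + F) = 1/((73 + 230)/(-2 + (-62 + 14)) - 1416) = 1/(303/(-2 - 48) - 1416) = 1/(303/(-50) - 1416) = 1/(-1/50*303 - 1416) = 1/(-303/50 - 1416) = 1/(-71103/50) = -50/71103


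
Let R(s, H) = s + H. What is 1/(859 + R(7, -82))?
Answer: 1/784 ≈ 0.0012755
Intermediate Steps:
R(s, H) = H + s
1/(859 + R(7, -82)) = 1/(859 + (-82 + 7)) = 1/(859 - 75) = 1/784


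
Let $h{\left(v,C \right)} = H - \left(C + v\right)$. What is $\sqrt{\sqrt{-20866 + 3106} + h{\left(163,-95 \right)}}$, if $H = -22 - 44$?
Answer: $\sqrt{-134 + 4 i \sqrt{1110}} \approx 5.2434 + 12.708 i$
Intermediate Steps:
$H = -66$ ($H = -22 - 44 = -66$)
$h{\left(v,C \right)} = -66 - C - v$ ($h{\left(v,C \right)} = -66 - \left(C + v\right) = -66 - C - v$)
$\sqrt{\sqrt{-20866 + 3106} + h{\left(163,-95 \right)}} = \sqrt{\sqrt{-20866 + 3106} - 134} = \sqrt{\sqrt{-17760} - 134} = \sqrt{4 i \sqrt{1110} - 134} = \sqrt{-134 + 4 i \sqrt{1110}}$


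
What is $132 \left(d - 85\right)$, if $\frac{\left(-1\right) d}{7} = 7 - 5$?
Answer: $-13068$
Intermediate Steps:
$d = -14$ ($d = - 7 \left(7 - 5\right) = \left(-7\right) 2 = -14$)
$132 \left(d - 85\right) = 132 \left(-14 - 85\right) = 132 \left(-99\right) = -13068$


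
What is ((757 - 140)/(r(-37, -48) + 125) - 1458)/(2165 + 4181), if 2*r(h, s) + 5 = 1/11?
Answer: -1958597/8554408 ≈ -0.22896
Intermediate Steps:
r(h, s) = -27/11 (r(h, s) = -5/2 + (½)/11 = -5/2 + (½)*(1/11) = -5/2 + 1/22 = -27/11)
((757 - 140)/(r(-37, -48) + 125) - 1458)/(2165 + 4181) = ((757 - 140)/(-27/11 + 125) - 1458)/(2165 + 4181) = (617/(1348/11) - 1458)/6346 = (617*(11/1348) - 1458)*(1/6346) = (6787/1348 - 1458)*(1/6346) = -1958597/1348*1/6346 = -1958597/8554408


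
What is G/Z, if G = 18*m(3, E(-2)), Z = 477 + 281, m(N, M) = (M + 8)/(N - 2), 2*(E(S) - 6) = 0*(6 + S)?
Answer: 126/379 ≈ 0.33245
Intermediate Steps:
E(S) = 6 (E(S) = 6 + (0*(6 + S))/2 = 6 + (1/2)*0 = 6 + 0 = 6)
m(N, M) = (8 + M)/(-2 + N)
Z = 758
G = 252 (G = 18*((8 + 6)/(-2 + 3)) = 18*(14/1) = 18*(1*14) = 18*14 = 252)
G/Z = 252/758 = 252*(1/758) = 126/379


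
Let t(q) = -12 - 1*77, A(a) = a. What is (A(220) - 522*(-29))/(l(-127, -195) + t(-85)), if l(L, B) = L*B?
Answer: 7679/12338 ≈ 0.62239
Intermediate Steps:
t(q) = -89 (t(q) = -12 - 77 = -89)
l(L, B) = B*L
(A(220) - 522*(-29))/(l(-127, -195) + t(-85)) = (220 - 522*(-29))/(-195*(-127) - 89) = (220 + 15138)/(24765 - 89) = 15358/24676 = 15358*(1/24676) = 7679/12338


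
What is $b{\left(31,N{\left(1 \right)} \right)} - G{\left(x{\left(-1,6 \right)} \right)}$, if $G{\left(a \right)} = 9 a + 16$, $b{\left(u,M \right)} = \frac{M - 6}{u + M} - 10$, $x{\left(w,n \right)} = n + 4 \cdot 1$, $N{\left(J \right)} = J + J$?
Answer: $- \frac{3832}{33} \approx -116.12$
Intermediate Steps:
$N{\left(J \right)} = 2 J$
$x{\left(w,n \right)} = 4 + n$ ($x{\left(w,n \right)} = n + 4 = 4 + n$)
$b{\left(u,M \right)} = -10 + \frac{-6 + M}{M + u}$ ($b{\left(u,M \right)} = \frac{-6 + M}{M + u} - 10 = -10 + \frac{-6 + M}{M + u}$)
$G{\left(a \right)} = 16 + 9 a$
$b{\left(31,N{\left(1 \right)} \right)} - G{\left(x{\left(-1,6 \right)} \right)} = \frac{-6 - 310 - 9 \cdot 2 \cdot 1}{2 \cdot 1 + 31} - \left(16 + 9 \left(4 + 6\right)\right) = \frac{-6 - 310 - 18}{2 + 31} - \left(16 + 9 \cdot 10\right) = \frac{-6 - 310 - 18}{33} - \left(16 + 90\right) = \frac{1}{33} \left(-334\right) - 106 = - \frac{334}{33} - 106 = - \frac{3832}{33}$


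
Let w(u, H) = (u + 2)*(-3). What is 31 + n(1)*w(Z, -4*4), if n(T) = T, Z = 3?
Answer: 16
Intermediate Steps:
w(u, H) = -6 - 3*u (w(u, H) = (2 + u)*(-3) = -6 - 3*u)
31 + n(1)*w(Z, -4*4) = 31 + 1*(-6 - 3*3) = 31 + 1*(-6 - 9) = 31 + 1*(-15) = 31 - 15 = 16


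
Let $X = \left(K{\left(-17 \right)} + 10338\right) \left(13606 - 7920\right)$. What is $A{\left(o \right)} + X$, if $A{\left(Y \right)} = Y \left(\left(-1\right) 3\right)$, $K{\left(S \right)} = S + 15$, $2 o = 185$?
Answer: $\frac{117540437}{2} \approx 5.877 \cdot 10^{7}$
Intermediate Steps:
$o = \frac{185}{2}$ ($o = \frac{1}{2} \cdot 185 = \frac{185}{2} \approx 92.5$)
$K{\left(S \right)} = 15 + S$
$X = 58770496$ ($X = \left(\left(15 - 17\right) + 10338\right) \left(13606 - 7920\right) = \left(-2 + 10338\right) 5686 = 10336 \cdot 5686 = 58770496$)
$A{\left(Y \right)} = - 3 Y$ ($A{\left(Y \right)} = Y \left(-3\right) = - 3 Y$)
$A{\left(o \right)} + X = \left(-3\right) \frac{185}{2} + 58770496 = - \frac{555}{2} + 58770496 = \frac{117540437}{2}$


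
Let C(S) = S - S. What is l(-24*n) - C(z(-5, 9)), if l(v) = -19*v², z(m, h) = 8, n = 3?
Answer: -98496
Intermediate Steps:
C(S) = 0
l(-24*n) - C(z(-5, 9)) = -19*(-24*3)² - 1*0 = -19*(-72)² + 0 = -19*5184 + 0 = -98496 + 0 = -98496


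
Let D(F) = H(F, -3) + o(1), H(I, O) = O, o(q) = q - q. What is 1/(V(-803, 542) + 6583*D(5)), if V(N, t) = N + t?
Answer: -1/20010 ≈ -4.9975e-5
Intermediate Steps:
o(q) = 0
D(F) = -3 (D(F) = -3 + 0 = -3)
1/(V(-803, 542) + 6583*D(5)) = 1/((-803 + 542) + 6583*(-3)) = 1/(-261 - 19749) = 1/(-20010) = -1/20010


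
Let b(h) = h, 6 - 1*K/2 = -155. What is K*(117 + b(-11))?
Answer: 34132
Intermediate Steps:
K = 322 (K = 12 - 2*(-155) = 12 + 310 = 322)
K*(117 + b(-11)) = 322*(117 - 11) = 322*106 = 34132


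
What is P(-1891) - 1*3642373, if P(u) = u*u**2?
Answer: -6765633344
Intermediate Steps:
P(u) = u**3
P(-1891) - 1*3642373 = (-1891)**3 - 1*3642373 = -6761990971 - 3642373 = -6765633344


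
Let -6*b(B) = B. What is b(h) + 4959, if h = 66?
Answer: 4948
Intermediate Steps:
b(B) = -B/6
b(h) + 4959 = -⅙*66 + 4959 = -11 + 4959 = 4948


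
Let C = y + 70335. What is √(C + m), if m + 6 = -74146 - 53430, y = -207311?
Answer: I*√264558 ≈ 514.35*I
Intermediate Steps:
m = -127582 (m = -6 + (-74146 - 53430) = -6 - 127576 = -127582)
C = -136976 (C = -207311 + 70335 = -136976)
√(C + m) = √(-136976 - 127582) = √(-264558) = I*√264558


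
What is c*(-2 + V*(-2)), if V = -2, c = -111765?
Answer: -223530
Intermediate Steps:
c*(-2 + V*(-2)) = -111765*(-2 - 2*(-2)) = -111765*(-2 + 4) = -111765*2 = -223530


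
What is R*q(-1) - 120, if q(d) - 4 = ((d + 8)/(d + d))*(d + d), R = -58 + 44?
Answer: -274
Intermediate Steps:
R = -14
q(d) = 12 + d (q(d) = 4 + ((d + 8)/(d + d))*(d + d) = 4 + ((8 + d)/((2*d)))*(2*d) = 4 + ((8 + d)*(1/(2*d)))*(2*d) = 4 + ((8 + d)/(2*d))*(2*d) = 4 + (8 + d) = 12 + d)
R*q(-1) - 120 = -14*(12 - 1) - 120 = -14*11 - 120 = -154 - 120 = -274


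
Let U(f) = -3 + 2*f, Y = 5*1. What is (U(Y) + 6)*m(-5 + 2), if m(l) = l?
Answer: -39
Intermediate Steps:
Y = 5
(U(Y) + 6)*m(-5 + 2) = ((-3 + 2*5) + 6)*(-5 + 2) = ((-3 + 10) + 6)*(-3) = (7 + 6)*(-3) = 13*(-3) = -39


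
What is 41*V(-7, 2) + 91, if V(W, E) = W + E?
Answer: -114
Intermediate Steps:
V(W, E) = E + W
41*V(-7, 2) + 91 = 41*(2 - 7) + 91 = 41*(-5) + 91 = -205 + 91 = -114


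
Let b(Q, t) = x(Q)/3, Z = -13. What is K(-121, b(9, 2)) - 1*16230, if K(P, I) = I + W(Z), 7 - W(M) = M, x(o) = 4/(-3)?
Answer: -145894/9 ≈ -16210.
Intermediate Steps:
x(o) = -4/3 (x(o) = 4*(-⅓) = -4/3)
W(M) = 7 - M
b(Q, t) = -4/9 (b(Q, t) = -4/3/3 = -4/3*⅓ = -4/9)
K(P, I) = 20 + I (K(P, I) = I + (7 - 1*(-13)) = I + (7 + 13) = I + 20 = 20 + I)
K(-121, b(9, 2)) - 1*16230 = (20 - 4/9) - 1*16230 = 176/9 - 16230 = -145894/9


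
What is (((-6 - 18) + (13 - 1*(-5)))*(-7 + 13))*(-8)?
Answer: 288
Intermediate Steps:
(((-6 - 18) + (13 - 1*(-5)))*(-7 + 13))*(-8) = ((-24 + (13 + 5))*6)*(-8) = ((-24 + 18)*6)*(-8) = -6*6*(-8) = -36*(-8) = 288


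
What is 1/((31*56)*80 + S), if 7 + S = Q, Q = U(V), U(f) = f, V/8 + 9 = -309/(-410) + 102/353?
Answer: 72365/10044937953 ≈ 7.2041e-6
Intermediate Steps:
V = -4606692/72365 (V = -72 + 8*(-309/(-410) + 102/353) = -72 + 8*(-309*(-1/410) + 102*(1/353)) = -72 + 8*(309/410 + 102/353) = -72 + 8*(150897/144730) = -72 + 603588/72365 = -4606692/72365 ≈ -63.659)
Q = -4606692/72365 ≈ -63.659
S = -5113247/72365 (S = -7 - 4606692/72365 = -5113247/72365 ≈ -70.659)
1/((31*56)*80 + S) = 1/((31*56)*80 - 5113247/72365) = 1/(1736*80 - 5113247/72365) = 1/(138880 - 5113247/72365) = 1/(10044937953/72365) = 72365/10044937953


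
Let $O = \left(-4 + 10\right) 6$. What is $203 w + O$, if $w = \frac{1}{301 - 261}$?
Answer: $\frac{1643}{40} \approx 41.075$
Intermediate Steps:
$O = 36$ ($O = 6 \cdot 6 = 36$)
$w = \frac{1}{40} \approx 0.025$
$203 w + O = 203 \cdot \frac{1}{40} + 36 = \frac{203}{40} + 36 = \frac{1643}{40}$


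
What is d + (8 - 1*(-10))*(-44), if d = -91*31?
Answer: -3613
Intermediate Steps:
d = -2821
d + (8 - 1*(-10))*(-44) = -2821 + (8 - 1*(-10))*(-44) = -2821 + (8 + 10)*(-44) = -2821 + 18*(-44) = -2821 - 792 = -3613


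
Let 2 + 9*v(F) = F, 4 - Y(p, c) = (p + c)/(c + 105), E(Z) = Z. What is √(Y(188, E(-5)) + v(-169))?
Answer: 3*I*√187/10 ≈ 4.1024*I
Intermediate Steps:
Y(p, c) = 4 - (c + p)/(105 + c) (Y(p, c) = 4 - (p + c)/(c + 105) = 4 - (c + p)/(105 + c))
v(F) = -2/9 + F/9
√(Y(188, E(-5)) + v(-169)) = √((420 - 1*188 + 3*(-5))/(105 - 5) + (-2/9 + (⅑)*(-169))) = √((420 - 188 - 15)/100 + (-2/9 - 169/9)) = √((1/100)*217 - 19) = √(217/100 - 19) = √(-1683/100) = 3*I*√187/10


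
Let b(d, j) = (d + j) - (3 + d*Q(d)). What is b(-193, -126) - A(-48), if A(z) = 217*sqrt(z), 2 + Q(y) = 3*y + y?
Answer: -149704 - 868*I*sqrt(3) ≈ -1.497e+5 - 1503.4*I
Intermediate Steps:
Q(y) = -2 + 4*y (Q(y) = -2 + (3*y + y) = -2 + 4*y)
b(d, j) = -3 + d + j - d*(-2 + 4*d) (b(d, j) = (d + j) - (3 + d*(-2 + 4*d)) = (d + j) + (-3 - d*(-2 + 4*d)) = -3 + d + j - d*(-2 + 4*d))
b(-193, -126) - A(-48) = (-3 - 126 - 4*(-193)**2 + 3*(-193)) - 217*sqrt(-48) = (-3 - 126 - 4*37249 - 579) - 217*4*I*sqrt(3) = (-3 - 126 - 148996 - 579) - 868*I*sqrt(3) = -149704 - 868*I*sqrt(3)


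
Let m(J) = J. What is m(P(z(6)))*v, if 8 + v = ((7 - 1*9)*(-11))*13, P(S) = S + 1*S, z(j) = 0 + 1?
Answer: 556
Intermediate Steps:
z(j) = 1
P(S) = 2*S (P(S) = S + S = 2*S)
v = 278 (v = -8 + ((7 - 1*9)*(-11))*13 = -8 + ((7 - 9)*(-11))*13 = -8 - 2*(-11)*13 = -8 + 22*13 = -8 + 286 = 278)
m(P(z(6)))*v = (2*1)*278 = 2*278 = 556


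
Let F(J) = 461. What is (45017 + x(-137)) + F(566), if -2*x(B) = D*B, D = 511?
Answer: 160963/2 ≈ 80482.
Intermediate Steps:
x(B) = -511*B/2
(45017 + x(-137)) + F(566) = (45017 - 511/2*(-137)) + 461 = (45017 + 70007/2) + 461 = 160041/2 + 461 = 160963/2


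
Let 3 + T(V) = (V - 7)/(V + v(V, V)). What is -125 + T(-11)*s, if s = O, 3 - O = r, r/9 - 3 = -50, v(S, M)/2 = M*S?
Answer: -110587/77 ≈ -1436.2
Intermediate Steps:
v(S, M) = 2*M*S (v(S, M) = 2*(M*S) = 2*M*S)
T(V) = -3 + (-7 + V)/(V + 2*V²) (T(V) = -3 + (V - 7)/(V + 2*V*V) = -3 + (-7 + V)/(V + 2*V²))
r = -423 (r = 27 + 9*(-50) = 27 - 450 = -423)
O = 426 (O = 3 - 1*(-423) = 3 + 423 = 426)
s = 426
-125 + T(-11)*s = -125 + ((-7 - 6*(-11)² - 2*(-11))/((-11)*(1 + 2*(-11))))*426 = -125 - (-7 - 6*121 + 22)/(11*(1 - 22))*426 = -125 - 1/11*(-7 - 726 + 22)/(-21)*426 = -125 - 1/11*(-1/21)*(-711)*426 = -125 - 237/77*426 = -125 - 100962/77 = -110587/77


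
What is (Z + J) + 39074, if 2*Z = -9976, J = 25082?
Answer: 59168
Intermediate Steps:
Z = -4988 (Z = (1/2)*(-9976) = -4988)
(Z + J) + 39074 = (-4988 + 25082) + 39074 = 20094 + 39074 = 59168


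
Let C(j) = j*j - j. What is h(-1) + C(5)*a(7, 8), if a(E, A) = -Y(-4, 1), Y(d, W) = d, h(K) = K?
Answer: 79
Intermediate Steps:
C(j) = j**2 - j
a(E, A) = 4 (a(E, A) = -1*(-4) = 4)
h(-1) + C(5)*a(7, 8) = -1 + (5*(-1 + 5))*4 = -1 + (5*4)*4 = -1 + 20*4 = -1 + 80 = 79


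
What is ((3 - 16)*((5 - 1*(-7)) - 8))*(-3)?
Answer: 156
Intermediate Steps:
((3 - 16)*((5 - 1*(-7)) - 8))*(-3) = -13*((5 + 7) - 8)*(-3) = -13*(12 - 8)*(-3) = -13*4*(-3) = -52*(-3) = 156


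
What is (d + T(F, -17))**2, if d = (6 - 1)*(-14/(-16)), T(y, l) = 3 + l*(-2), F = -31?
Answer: 109561/64 ≈ 1711.9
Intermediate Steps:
T(y, l) = 3 - 2*l
d = 35/8 (d = 5*(-14*(-1/16)) = 5*(7/8) = 35/8 ≈ 4.3750)
(d + T(F, -17))**2 = (35/8 + (3 - 2*(-17)))**2 = (35/8 + (3 + 34))**2 = (35/8 + 37)**2 = (331/8)**2 = 109561/64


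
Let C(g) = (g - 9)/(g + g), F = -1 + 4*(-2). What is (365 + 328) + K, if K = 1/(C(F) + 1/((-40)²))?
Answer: 1111093/1601 ≈ 694.00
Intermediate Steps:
F = -9 (F = -1 - 8 = -9)
C(g) = (-9 + g)/(2*g) (C(g) = (-9 + g)/((2*g)) = (-9 + g)*(1/(2*g)) = (-9 + g)/(2*g))
K = 1600/1601 (K = 1/((½)*(-9 - 9)/(-9) + 1/((-40)²)) = 1/((½)*(-⅑)*(-18) + 1/1600) = 1/(1 + 1/1600) = 1/(1601/1600) = 1600/1601 ≈ 0.99938)
(365 + 328) + K = (365 + 328) + 1600/1601 = 693 + 1600/1601 = 1111093/1601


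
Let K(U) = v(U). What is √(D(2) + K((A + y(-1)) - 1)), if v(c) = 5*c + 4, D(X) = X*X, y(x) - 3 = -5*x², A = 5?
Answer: 3*√2 ≈ 4.2426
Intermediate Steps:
y(x) = 3 - 5*x²
D(X) = X²
v(c) = 4 + 5*c
K(U) = 4 + 5*U
√(D(2) + K((A + y(-1)) - 1)) = √(2² + (4 + 5*((5 + (3 - 5*(-1)²)) - 1))) = √(4 + (4 + 5*((5 + (3 - 5*1)) - 1))) = √(4 + (4 + 5*((5 + (3 - 5)) - 1))) = √(4 + (4 + 5*((5 - 2) - 1))) = √(4 + (4 + 5*(3 - 1))) = √(4 + (4 + 5*2)) = √(4 + (4 + 10)) = √(4 + 14) = √18 = 3*√2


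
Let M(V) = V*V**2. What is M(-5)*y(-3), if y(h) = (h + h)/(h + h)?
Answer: -125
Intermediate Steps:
M(V) = V**3
y(h) = 1 (y(h) = (2*h)/((2*h)) = (2*h)*(1/(2*h)) = 1)
M(-5)*y(-3) = (-5)**3*1 = -125*1 = -125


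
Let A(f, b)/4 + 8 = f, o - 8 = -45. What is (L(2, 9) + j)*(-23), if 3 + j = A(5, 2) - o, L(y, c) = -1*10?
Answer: -276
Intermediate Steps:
o = -37 (o = 8 - 45 = -37)
L(y, c) = -10
A(f, b) = -32 + 4*f
j = 22 (j = -3 + ((-32 + 4*5) - 1*(-37)) = -3 + ((-32 + 20) + 37) = -3 + (-12 + 37) = -3 + 25 = 22)
(L(2, 9) + j)*(-23) = (-10 + 22)*(-23) = 12*(-23) = -276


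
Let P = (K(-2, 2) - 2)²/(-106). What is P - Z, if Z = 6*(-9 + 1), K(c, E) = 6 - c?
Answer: 2526/53 ≈ 47.660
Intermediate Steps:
Z = -48 (Z = 6*(-8) = -48)
P = -18/53 (P = ((6 - 1*(-2)) - 2)²/(-106) = ((6 + 2) - 2)²*(-1/106) = (8 - 2)²*(-1/106) = 6²*(-1/106) = 36*(-1/106) = -18/53 ≈ -0.33962)
P - Z = -18/53 - 1*(-48) = -18/53 + 48 = 2526/53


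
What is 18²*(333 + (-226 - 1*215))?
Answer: -34992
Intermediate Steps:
18²*(333 + (-226 - 1*215)) = 324*(333 + (-226 - 215)) = 324*(333 - 441) = 324*(-108) = -34992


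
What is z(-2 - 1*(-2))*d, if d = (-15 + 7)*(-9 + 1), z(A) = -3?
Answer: -192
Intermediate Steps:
d = 64 (d = -8*(-8) = 64)
z(-2 - 1*(-2))*d = -3*64 = -192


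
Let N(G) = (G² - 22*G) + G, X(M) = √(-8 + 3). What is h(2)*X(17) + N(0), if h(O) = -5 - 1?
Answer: -6*I*√5 ≈ -13.416*I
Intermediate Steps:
h(O) = -6
X(M) = I*√5 (X(M) = √(-5) = I*√5)
N(G) = G² - 21*G
h(2)*X(17) + N(0) = -6*I*√5 + 0*(-21 + 0) = -6*I*√5 + 0*(-21) = -6*I*√5 + 0 = -6*I*√5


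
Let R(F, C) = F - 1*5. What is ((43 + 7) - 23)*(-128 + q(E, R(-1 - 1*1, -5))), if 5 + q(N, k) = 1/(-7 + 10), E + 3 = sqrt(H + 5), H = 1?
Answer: -3582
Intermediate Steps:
R(F, C) = -5 + F (R(F, C) = F - 5 = -5 + F)
E = -3 + sqrt(6) (E = -3 + sqrt(1 + 5) = -3 + sqrt(6) ≈ -0.55051)
q(N, k) = -14/3 (q(N, k) = -5 + 1/(-7 + 10) = -5 + 1/3 = -14/3)
((43 + 7) - 23)*(-128 + q(E, R(-1 - 1*1, -5))) = ((43 + 7) - 23)*(-128 - 14/3) = (50 - 23)*(-398/3) = 27*(-398/3) = -3582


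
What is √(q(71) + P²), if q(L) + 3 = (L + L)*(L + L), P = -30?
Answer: √21061 ≈ 145.12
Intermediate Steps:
q(L) = -3 + 4*L² (q(L) = -3 + (L + L)*(L + L) = -3 + (2*L)*(2*L) = -3 + 4*L²)
√(q(71) + P²) = √((-3 + 4*71²) + (-30)²) = √((-3 + 4*5041) + 900) = √((-3 + 20164) + 900) = √(20161 + 900) = √21061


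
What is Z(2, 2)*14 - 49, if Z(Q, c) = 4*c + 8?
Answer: 175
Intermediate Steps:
Z(Q, c) = 8 + 4*c
Z(2, 2)*14 - 49 = (8 + 4*2)*14 - 49 = (8 + 8)*14 - 49 = 16*14 - 49 = 224 - 49 = 175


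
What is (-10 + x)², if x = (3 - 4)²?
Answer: 81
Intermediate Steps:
x = 1 (x = (-1)² = 1)
(-10 + x)² = (-10 + 1)² = (-9)² = 81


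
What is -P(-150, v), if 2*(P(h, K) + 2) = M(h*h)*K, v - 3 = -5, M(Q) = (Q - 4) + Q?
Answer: 44998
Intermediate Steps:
M(Q) = -4 + 2*Q (M(Q) = (-4 + Q) + Q = -4 + 2*Q)
v = -2 (v = 3 - 5 = -2)
P(h, K) = -2 + K*(-4 + 2*h²)/2 (P(h, K) = -2 + ((-4 + 2*(h*h))*K)/2 = -2 + ((-4 + 2*h²)*K)/2 = -2 + (K*(-4 + 2*h²))/2 = -2 + K*(-4 + 2*h²)/2)
-P(-150, v) = -(-2 - 2*(-2 + (-150)²)) = -(-2 - 2*(-2 + 22500)) = -(-2 - 2*22498) = -(-2 - 44996) = -1*(-44998) = 44998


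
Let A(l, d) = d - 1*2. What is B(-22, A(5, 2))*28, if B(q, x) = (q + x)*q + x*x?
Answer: 13552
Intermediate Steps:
A(l, d) = -2 + d (A(l, d) = d - 2 = -2 + d)
B(q, x) = x² + q*(q + x) (B(q, x) = q*(q + x) + x² = x² + q*(q + x))
B(-22, A(5, 2))*28 = ((-22)² + (-2 + 2)² - 22*(-2 + 2))*28 = (484 + 0² - 22*0)*28 = (484 + 0 + 0)*28 = 484*28 = 13552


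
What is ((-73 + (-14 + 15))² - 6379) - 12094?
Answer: -13289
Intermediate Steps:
((-73 + (-14 + 15))² - 6379) - 12094 = ((-73 + 1)² - 6379) - 12094 = ((-72)² - 6379) - 12094 = (5184 - 6379) - 12094 = -1195 - 12094 = -13289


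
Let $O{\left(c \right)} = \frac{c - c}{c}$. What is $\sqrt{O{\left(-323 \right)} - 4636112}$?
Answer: $4 i \sqrt{289757} \approx 2153.2 i$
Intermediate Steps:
$O{\left(c \right)} = 0$ ($O{\left(c \right)} = \frac{0}{c} = 0$)
$\sqrt{O{\left(-323 \right)} - 4636112} = \sqrt{0 - 4636112} = \sqrt{-4636112} = 4 i \sqrt{289757}$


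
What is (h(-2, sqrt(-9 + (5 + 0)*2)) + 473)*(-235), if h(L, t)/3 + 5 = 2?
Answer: -109040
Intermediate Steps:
h(L, t) = -9 (h(L, t) = -15 + 3*2 = -15 + 6 = -9)
(h(-2, sqrt(-9 + (5 + 0)*2)) + 473)*(-235) = (-9 + 473)*(-235) = 464*(-235) = -109040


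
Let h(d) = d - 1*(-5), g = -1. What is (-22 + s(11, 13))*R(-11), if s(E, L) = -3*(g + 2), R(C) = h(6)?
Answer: -275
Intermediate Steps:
h(d) = 5 + d (h(d) = d + 5 = 5 + d)
R(C) = 11 (R(C) = 5 + 6 = 11)
s(E, L) = -3 (s(E, L) = -3*(-1 + 2) = -3*1 = -3)
(-22 + s(11, 13))*R(-11) = (-22 - 3)*11 = -25*11 = -275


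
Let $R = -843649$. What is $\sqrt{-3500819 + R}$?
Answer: $2 i \sqrt{1086117} \approx 2084.3 i$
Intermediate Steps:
$\sqrt{-3500819 + R} = \sqrt{-3500819 - 843649} = \sqrt{-4344468} = 2 i \sqrt{1086117}$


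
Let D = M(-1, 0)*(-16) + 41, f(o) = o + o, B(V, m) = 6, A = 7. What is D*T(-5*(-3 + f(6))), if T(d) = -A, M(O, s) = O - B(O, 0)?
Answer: -1071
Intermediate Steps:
f(o) = 2*o
M(O, s) = -6 + O (M(O, s) = O - 1*6 = O - 6 = -6 + O)
T(d) = -7 (T(d) = -1*7 = -7)
D = 153 (D = (-6 - 1)*(-16) + 41 = -7*(-16) + 41 = 112 + 41 = 153)
D*T(-5*(-3 + f(6))) = 153*(-7) = -1071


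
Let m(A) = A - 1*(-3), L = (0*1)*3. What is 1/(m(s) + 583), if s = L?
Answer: 1/586 ≈ 0.0017065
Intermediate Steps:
L = 0 (L = 0*3 = 0)
s = 0
m(A) = 3 + A (m(A) = A + 3 = 3 + A)
1/(m(s) + 583) = 1/((3 + 0) + 583) = 1/(3 + 583) = 1/586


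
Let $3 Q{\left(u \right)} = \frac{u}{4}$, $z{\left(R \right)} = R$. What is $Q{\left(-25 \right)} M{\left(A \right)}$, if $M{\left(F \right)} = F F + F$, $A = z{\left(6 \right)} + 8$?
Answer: $- \frac{875}{2} \approx -437.5$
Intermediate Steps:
$Q{\left(u \right)} = \frac{u}{12}$ ($Q{\left(u \right)} = \frac{u \frac{1}{4}}{3} = \frac{\frac{1}{4} u}{3} = \frac{u}{12}$)
$A = 14$ ($A = 6 + 8 = 14$)
$M{\left(F \right)} = F + F^{2}$ ($M{\left(F \right)} = F^{2} + F = F + F^{2}$)
$Q{\left(-25 \right)} M{\left(A \right)} = \frac{1}{12} \left(-25\right) 14 \left(1 + 14\right) = - \frac{25 \cdot 14 \cdot 15}{12} = \left(- \frac{25}{12}\right) 210 = - \frac{875}{2}$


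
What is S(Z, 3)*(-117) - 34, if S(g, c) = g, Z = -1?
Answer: 83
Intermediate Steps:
S(Z, 3)*(-117) - 34 = -1*(-117) - 34 = 117 - 34 = 83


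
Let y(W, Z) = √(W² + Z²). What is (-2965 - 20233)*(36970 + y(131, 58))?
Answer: -857630060 - 115990*√821 ≈ -8.6095e+8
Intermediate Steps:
(-2965 - 20233)*(36970 + y(131, 58)) = (-2965 - 20233)*(36970 + √(131² + 58²)) = -23198*(36970 + √(17161 + 3364)) = -23198*(36970 + √20525) = -23198*(36970 + 5*√821) = -857630060 - 115990*√821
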